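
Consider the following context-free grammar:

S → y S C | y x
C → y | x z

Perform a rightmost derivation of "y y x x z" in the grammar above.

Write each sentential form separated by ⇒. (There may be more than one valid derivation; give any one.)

S ⇒ y S C ⇒ y S x z ⇒ y y x x z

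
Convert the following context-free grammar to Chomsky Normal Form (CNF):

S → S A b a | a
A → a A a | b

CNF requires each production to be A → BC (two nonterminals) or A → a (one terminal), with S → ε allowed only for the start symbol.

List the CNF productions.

TB → b; TA → a; S → a; A → b; S → S X0; X0 → A X1; X1 → TB TA; A → TA X2; X2 → A TA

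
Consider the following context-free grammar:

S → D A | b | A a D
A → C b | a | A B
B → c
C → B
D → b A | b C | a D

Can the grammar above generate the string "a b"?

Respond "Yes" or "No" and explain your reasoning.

No - no valid derivation exists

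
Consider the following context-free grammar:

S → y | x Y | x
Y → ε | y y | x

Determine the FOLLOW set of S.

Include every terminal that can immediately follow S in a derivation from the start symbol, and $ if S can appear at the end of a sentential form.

We compute FOLLOW(S) using the standard algorithm.
FOLLOW(S) starts with {$}.
FIRST(S) = {x, y}
FIRST(Y) = {x, y, ε}
FOLLOW(S) = {$}
FOLLOW(Y) = {$}
Therefore, FOLLOW(S) = {$}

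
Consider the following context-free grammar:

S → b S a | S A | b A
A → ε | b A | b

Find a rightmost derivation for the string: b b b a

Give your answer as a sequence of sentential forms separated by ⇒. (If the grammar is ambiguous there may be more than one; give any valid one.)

S ⇒ b S a ⇒ b b A a ⇒ b b b a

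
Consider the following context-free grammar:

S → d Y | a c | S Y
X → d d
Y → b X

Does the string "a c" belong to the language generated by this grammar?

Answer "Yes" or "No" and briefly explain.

Yes - a valid derivation exists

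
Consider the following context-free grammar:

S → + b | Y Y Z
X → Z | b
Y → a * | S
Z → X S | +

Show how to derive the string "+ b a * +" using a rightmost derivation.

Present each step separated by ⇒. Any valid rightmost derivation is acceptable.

S ⇒ Y Y Z ⇒ Y Y + ⇒ Y a * + ⇒ S a * + ⇒ + b a * +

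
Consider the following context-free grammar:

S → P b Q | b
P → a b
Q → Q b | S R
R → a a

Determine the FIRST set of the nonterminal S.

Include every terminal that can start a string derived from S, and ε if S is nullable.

We compute FIRST(S) using the standard algorithm.
FIRST(P) = {a}
FIRST(Q) = {a, b}
FIRST(R) = {a}
FIRST(S) = {a, b}
Therefore, FIRST(S) = {a, b}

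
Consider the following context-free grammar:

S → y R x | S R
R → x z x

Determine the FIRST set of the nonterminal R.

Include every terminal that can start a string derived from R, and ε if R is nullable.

We compute FIRST(R) using the standard algorithm.
FIRST(R) = {x}
FIRST(S) = {y}
Therefore, FIRST(R) = {x}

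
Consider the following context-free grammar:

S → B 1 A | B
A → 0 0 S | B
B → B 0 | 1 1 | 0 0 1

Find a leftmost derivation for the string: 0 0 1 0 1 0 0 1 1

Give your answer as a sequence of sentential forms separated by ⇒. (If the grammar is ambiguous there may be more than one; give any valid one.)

S ⇒ B 1 A ⇒ B 0 1 A ⇒ 0 0 1 0 1 A ⇒ 0 0 1 0 1 0 0 S ⇒ 0 0 1 0 1 0 0 B ⇒ 0 0 1 0 1 0 0 1 1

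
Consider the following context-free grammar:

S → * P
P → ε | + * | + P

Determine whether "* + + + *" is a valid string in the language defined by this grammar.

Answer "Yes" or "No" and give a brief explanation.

Yes - a valid derivation exists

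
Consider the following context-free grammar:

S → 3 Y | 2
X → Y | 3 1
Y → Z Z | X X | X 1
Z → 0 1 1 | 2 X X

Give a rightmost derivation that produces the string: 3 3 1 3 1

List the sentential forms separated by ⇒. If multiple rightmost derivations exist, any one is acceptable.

S ⇒ 3 Y ⇒ 3 X X ⇒ 3 X 3 1 ⇒ 3 3 1 3 1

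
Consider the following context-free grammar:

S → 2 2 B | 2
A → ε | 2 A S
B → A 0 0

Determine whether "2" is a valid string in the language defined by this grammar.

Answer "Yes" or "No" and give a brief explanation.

Yes - a valid derivation exists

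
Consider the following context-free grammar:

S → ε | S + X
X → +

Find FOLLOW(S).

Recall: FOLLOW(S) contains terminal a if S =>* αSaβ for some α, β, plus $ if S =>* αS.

We compute FOLLOW(S) using the standard algorithm.
FOLLOW(S) starts with {$}.
FIRST(S) = {+, ε}
FIRST(X) = {+}
FOLLOW(S) = {$, +}
FOLLOW(X) = {$, +}
Therefore, FOLLOW(S) = {$, +}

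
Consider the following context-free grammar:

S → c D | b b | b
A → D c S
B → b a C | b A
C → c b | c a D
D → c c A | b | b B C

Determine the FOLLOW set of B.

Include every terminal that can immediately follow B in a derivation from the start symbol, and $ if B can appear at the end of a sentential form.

We compute FOLLOW(B) using the standard algorithm.
FOLLOW(S) starts with {$}.
FIRST(A) = {b, c}
FIRST(B) = {b}
FIRST(C) = {c}
FIRST(D) = {b, c}
FIRST(S) = {b, c}
FOLLOW(A) = {$, c}
FOLLOW(B) = {c}
FOLLOW(C) = {$, c}
FOLLOW(D) = {$, c}
FOLLOW(S) = {$, c}
Therefore, FOLLOW(B) = {c}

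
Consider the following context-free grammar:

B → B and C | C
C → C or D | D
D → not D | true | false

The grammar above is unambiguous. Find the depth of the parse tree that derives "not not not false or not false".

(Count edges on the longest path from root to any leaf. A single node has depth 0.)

7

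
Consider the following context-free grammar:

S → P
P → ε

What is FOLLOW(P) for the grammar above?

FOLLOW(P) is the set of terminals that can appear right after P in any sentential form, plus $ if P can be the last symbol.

We compute FOLLOW(P) using the standard algorithm.
FOLLOW(S) starts with {$}.
FIRST(P) = {ε}
FIRST(S) = {ε}
FOLLOW(P) = {$}
FOLLOW(S) = {$}
Therefore, FOLLOW(P) = {$}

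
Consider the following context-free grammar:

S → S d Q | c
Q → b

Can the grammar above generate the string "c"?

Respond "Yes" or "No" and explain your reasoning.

Yes - a valid derivation exists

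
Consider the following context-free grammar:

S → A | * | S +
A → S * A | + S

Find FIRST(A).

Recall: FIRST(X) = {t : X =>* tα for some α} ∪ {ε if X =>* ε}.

We compute FIRST(A) using the standard algorithm.
FIRST(A) = {*, +}
FIRST(S) = {*, +}
Therefore, FIRST(A) = {*, +}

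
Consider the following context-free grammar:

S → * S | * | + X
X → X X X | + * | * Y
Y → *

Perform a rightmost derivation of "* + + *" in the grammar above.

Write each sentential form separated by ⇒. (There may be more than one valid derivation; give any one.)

S ⇒ * S ⇒ * + X ⇒ * + + *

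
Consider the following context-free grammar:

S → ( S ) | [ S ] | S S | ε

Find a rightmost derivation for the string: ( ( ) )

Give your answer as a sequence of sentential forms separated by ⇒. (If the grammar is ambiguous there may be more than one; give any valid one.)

S ⇒ ( S ) ⇒ ( ( S ) ) ⇒ ( ( ) )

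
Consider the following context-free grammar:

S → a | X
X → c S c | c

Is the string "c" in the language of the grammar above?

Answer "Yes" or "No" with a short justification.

Yes - a valid derivation exists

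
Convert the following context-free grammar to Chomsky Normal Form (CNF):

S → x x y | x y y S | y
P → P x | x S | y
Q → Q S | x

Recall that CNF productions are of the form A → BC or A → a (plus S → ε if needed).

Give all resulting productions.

TX → x; TY → y; S → y; P → y; Q → x; S → TX X0; X0 → TX TY; S → TX X1; X1 → TY X2; X2 → TY S; P → P TX; P → TX S; Q → Q S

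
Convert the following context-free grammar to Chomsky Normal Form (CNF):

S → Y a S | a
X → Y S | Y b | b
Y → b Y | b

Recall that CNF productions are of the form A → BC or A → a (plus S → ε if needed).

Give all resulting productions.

TA → a; S → a; TB → b; X → b; Y → b; S → Y X0; X0 → TA S; X → Y S; X → Y TB; Y → TB Y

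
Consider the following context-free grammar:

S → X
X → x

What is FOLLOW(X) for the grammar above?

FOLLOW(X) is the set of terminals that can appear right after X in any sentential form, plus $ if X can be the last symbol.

We compute FOLLOW(X) using the standard algorithm.
FOLLOW(S) starts with {$}.
FIRST(S) = {x}
FIRST(X) = {x}
FOLLOW(S) = {$}
FOLLOW(X) = {$}
Therefore, FOLLOW(X) = {$}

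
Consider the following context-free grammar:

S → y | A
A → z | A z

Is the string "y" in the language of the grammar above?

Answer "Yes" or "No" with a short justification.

Yes - a valid derivation exists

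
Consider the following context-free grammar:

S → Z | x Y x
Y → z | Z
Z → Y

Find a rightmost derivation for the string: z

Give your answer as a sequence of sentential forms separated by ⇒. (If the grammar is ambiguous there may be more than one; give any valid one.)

S ⇒ Z ⇒ Y ⇒ z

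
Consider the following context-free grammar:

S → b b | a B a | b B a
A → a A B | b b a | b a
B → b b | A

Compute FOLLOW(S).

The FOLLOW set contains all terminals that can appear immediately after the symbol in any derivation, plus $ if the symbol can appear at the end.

We compute FOLLOW(S) using the standard algorithm.
FOLLOW(S) starts with {$}.
FIRST(A) = {a, b}
FIRST(B) = {a, b}
FIRST(S) = {a, b}
FOLLOW(A) = {a, b}
FOLLOW(B) = {a, b}
FOLLOW(S) = {$}
Therefore, FOLLOW(S) = {$}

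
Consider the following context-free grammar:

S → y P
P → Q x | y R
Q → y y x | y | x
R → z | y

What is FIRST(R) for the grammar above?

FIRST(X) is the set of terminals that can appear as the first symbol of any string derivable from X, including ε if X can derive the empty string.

We compute FIRST(R) using the standard algorithm.
FIRST(P) = {x, y}
FIRST(Q) = {x, y}
FIRST(R) = {y, z}
FIRST(S) = {y}
Therefore, FIRST(R) = {y, z}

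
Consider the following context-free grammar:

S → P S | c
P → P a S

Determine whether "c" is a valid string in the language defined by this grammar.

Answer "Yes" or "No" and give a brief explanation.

Yes - a valid derivation exists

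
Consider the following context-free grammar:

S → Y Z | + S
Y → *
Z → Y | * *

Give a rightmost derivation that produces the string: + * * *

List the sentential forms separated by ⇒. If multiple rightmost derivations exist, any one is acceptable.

S ⇒ + S ⇒ + Y Z ⇒ + Y * * ⇒ + * * *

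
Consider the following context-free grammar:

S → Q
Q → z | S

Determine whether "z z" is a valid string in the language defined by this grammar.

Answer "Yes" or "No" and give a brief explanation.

No - no valid derivation exists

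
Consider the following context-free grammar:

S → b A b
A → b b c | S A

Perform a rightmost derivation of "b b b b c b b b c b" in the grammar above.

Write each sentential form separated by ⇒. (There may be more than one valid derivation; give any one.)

S ⇒ b A b ⇒ b S A b ⇒ b S b b c b ⇒ b b A b b b c b ⇒ b b b b c b b b c b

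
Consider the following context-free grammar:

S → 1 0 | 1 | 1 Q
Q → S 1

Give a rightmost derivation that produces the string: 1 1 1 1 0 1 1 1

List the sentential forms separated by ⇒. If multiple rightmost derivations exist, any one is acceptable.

S ⇒ 1 Q ⇒ 1 S 1 ⇒ 1 1 Q 1 ⇒ 1 1 S 1 1 ⇒ 1 1 1 Q 1 1 ⇒ 1 1 1 S 1 1 1 ⇒ 1 1 1 1 0 1 1 1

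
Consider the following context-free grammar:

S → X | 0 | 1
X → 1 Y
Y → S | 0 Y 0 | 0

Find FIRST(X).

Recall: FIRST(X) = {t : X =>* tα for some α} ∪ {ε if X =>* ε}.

We compute FIRST(X) using the standard algorithm.
FIRST(S) = {0, 1}
FIRST(X) = {1}
FIRST(Y) = {0, 1}
Therefore, FIRST(X) = {1}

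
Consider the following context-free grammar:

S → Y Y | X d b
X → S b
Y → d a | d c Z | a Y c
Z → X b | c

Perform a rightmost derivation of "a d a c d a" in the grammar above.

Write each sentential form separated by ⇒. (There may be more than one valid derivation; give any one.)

S ⇒ Y Y ⇒ Y d a ⇒ a Y c d a ⇒ a d a c d a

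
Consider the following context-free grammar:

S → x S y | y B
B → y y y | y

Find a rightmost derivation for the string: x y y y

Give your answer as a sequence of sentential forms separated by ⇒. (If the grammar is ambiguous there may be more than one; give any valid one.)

S ⇒ x S y ⇒ x y B y ⇒ x y y y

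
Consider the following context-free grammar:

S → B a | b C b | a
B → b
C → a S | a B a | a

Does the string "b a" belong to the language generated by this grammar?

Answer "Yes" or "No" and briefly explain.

Yes - a valid derivation exists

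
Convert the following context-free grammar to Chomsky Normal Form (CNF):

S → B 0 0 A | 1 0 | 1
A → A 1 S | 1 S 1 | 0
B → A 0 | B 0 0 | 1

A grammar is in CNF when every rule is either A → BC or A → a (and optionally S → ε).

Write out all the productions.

T0 → 0; T1 → 1; S → 1; A → 0; B → 1; S → B X0; X0 → T0 X1; X1 → T0 A; S → T1 T0; A → A X2; X2 → T1 S; A → T1 X3; X3 → S T1; B → A T0; B → B X4; X4 → T0 T0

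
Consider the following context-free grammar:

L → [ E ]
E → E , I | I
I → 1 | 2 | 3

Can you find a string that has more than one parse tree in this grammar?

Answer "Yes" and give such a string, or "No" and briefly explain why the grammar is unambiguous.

No - the grammar is unambiguous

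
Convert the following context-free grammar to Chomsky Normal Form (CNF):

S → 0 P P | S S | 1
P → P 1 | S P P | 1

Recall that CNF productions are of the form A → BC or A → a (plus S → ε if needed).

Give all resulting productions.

T0 → 0; S → 1; T1 → 1; P → 1; S → T0 X0; X0 → P P; S → S S; P → P T1; P → S X1; X1 → P P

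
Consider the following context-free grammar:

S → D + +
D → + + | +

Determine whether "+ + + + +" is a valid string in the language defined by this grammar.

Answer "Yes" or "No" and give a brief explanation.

No - no valid derivation exists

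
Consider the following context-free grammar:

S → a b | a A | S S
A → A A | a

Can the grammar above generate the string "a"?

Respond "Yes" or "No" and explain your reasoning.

No - no valid derivation exists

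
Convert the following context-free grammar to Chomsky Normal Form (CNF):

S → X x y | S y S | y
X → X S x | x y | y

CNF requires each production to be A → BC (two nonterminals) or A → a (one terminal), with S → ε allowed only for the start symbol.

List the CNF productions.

TX → x; TY → y; S → y; X → y; S → X X0; X0 → TX TY; S → S X1; X1 → TY S; X → X X2; X2 → S TX; X → TX TY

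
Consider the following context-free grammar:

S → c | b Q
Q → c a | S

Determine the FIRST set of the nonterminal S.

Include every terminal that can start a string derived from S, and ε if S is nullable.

We compute FIRST(S) using the standard algorithm.
FIRST(Q) = {b, c}
FIRST(S) = {b, c}
Therefore, FIRST(S) = {b, c}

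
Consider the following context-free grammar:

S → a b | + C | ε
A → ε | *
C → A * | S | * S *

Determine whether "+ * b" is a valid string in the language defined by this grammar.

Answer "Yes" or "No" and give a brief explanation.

No - no valid derivation exists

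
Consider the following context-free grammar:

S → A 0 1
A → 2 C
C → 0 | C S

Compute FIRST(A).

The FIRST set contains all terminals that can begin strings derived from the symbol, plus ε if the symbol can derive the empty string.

We compute FIRST(A) using the standard algorithm.
FIRST(A) = {2}
FIRST(C) = {0}
FIRST(S) = {2}
Therefore, FIRST(A) = {2}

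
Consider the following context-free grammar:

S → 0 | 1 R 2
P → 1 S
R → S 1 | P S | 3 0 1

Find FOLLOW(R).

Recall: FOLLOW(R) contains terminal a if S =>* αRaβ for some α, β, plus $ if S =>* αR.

We compute FOLLOW(R) using the standard algorithm.
FOLLOW(S) starts with {$}.
FIRST(P) = {1}
FIRST(R) = {0, 1, 3}
FIRST(S) = {0, 1}
FOLLOW(P) = {0, 1}
FOLLOW(R) = {2}
FOLLOW(S) = {$, 0, 1, 2}
Therefore, FOLLOW(R) = {2}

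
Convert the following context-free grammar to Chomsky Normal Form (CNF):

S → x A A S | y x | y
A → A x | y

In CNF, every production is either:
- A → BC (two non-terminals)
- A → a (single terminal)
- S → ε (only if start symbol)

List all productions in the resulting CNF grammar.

TX → x; TY → y; S → y; A → y; S → TX X0; X0 → A X1; X1 → A S; S → TY TX; A → A TX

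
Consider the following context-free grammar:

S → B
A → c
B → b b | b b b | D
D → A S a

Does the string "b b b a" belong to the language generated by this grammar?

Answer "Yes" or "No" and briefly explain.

No - no valid derivation exists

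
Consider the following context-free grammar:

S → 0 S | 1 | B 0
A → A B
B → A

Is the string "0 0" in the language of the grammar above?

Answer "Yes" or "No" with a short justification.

No - no valid derivation exists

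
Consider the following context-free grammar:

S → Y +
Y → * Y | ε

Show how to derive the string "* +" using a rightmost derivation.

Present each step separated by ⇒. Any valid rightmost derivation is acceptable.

S ⇒ Y + ⇒ * Y + ⇒ * +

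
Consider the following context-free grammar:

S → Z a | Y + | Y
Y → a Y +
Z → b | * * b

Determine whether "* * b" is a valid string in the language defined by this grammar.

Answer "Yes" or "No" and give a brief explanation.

No - no valid derivation exists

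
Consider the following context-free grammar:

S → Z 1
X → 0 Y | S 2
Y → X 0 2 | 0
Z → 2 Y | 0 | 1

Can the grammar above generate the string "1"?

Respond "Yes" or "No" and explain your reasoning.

No - no valid derivation exists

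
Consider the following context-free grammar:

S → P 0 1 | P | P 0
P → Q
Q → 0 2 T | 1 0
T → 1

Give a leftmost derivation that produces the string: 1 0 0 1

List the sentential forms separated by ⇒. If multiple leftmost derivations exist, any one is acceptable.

S ⇒ P 0 1 ⇒ Q 0 1 ⇒ 1 0 0 1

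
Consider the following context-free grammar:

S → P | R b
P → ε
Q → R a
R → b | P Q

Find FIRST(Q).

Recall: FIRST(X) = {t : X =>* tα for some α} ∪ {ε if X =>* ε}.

We compute FIRST(Q) using the standard algorithm.
FIRST(P) = {ε}
FIRST(Q) = {b}
FIRST(R) = {b}
FIRST(S) = {b, ε}
Therefore, FIRST(Q) = {b}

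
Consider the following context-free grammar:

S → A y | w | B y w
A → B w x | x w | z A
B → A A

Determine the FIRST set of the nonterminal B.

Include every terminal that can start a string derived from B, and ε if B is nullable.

We compute FIRST(B) using the standard algorithm.
FIRST(A) = {x, z}
FIRST(B) = {x, z}
FIRST(S) = {w, x, z}
Therefore, FIRST(B) = {x, z}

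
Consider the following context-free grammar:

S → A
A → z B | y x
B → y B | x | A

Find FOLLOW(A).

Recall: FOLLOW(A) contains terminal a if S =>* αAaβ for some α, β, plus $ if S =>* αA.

We compute FOLLOW(A) using the standard algorithm.
FOLLOW(S) starts with {$}.
FIRST(A) = {y, z}
FIRST(B) = {x, y, z}
FIRST(S) = {y, z}
FOLLOW(A) = {$}
FOLLOW(B) = {$}
FOLLOW(S) = {$}
Therefore, FOLLOW(A) = {$}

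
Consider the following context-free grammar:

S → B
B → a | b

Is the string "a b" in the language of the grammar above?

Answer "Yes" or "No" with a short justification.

No - no valid derivation exists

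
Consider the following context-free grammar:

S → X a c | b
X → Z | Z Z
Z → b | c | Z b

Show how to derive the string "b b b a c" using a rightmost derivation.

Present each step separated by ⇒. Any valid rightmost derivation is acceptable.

S ⇒ X a c ⇒ Z a c ⇒ Z b a c ⇒ Z b b a c ⇒ b b b a c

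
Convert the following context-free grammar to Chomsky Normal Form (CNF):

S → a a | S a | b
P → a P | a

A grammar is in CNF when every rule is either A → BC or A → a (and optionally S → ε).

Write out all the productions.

TA → a; S → b; P → a; S → TA TA; S → S TA; P → TA P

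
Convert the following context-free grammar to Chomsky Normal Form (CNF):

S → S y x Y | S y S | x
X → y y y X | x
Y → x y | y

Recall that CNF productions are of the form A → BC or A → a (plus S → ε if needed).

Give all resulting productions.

TY → y; TX → x; S → x; X → x; Y → y; S → S X0; X0 → TY X1; X1 → TX Y; S → S X2; X2 → TY S; X → TY X3; X3 → TY X4; X4 → TY X; Y → TX TY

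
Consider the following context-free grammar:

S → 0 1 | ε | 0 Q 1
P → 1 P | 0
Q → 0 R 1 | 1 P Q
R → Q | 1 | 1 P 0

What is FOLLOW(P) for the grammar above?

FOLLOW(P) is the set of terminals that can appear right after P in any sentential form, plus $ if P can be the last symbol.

We compute FOLLOW(P) using the standard algorithm.
FOLLOW(S) starts with {$}.
FIRST(P) = {0, 1}
FIRST(Q) = {0, 1}
FIRST(R) = {0, 1}
FIRST(S) = {0, ε}
FOLLOW(P) = {0, 1}
FOLLOW(Q) = {1}
FOLLOW(R) = {1}
FOLLOW(S) = {$}
Therefore, FOLLOW(P) = {0, 1}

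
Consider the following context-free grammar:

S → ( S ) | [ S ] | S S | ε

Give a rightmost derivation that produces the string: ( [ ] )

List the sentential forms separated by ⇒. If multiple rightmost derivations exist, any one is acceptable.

S ⇒ ( S ) ⇒ ( [ S ] ) ⇒ ( [ ] )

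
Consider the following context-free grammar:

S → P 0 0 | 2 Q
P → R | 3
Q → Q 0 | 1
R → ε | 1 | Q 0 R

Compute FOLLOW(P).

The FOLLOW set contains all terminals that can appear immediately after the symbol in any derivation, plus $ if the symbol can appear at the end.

We compute FOLLOW(P) using the standard algorithm.
FOLLOW(S) starts with {$}.
FIRST(P) = {1, 3, ε}
FIRST(Q) = {1}
FIRST(R) = {1, ε}
FIRST(S) = {0, 1, 2, 3}
FOLLOW(P) = {0}
FOLLOW(Q) = {$, 0}
FOLLOW(R) = {0}
FOLLOW(S) = {$}
Therefore, FOLLOW(P) = {0}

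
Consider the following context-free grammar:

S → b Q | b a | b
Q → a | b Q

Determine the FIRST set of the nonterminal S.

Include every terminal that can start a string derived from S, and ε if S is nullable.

We compute FIRST(S) using the standard algorithm.
FIRST(Q) = {a, b}
FIRST(S) = {b}
Therefore, FIRST(S) = {b}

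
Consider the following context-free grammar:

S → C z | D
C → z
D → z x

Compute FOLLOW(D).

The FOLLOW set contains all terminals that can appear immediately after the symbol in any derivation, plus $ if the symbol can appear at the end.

We compute FOLLOW(D) using the standard algorithm.
FOLLOW(S) starts with {$}.
FIRST(C) = {z}
FIRST(D) = {z}
FIRST(S) = {z}
FOLLOW(C) = {z}
FOLLOW(D) = {$}
FOLLOW(S) = {$}
Therefore, FOLLOW(D) = {$}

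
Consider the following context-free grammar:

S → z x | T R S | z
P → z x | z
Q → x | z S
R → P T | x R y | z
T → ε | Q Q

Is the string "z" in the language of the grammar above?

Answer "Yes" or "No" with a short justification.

Yes - a valid derivation exists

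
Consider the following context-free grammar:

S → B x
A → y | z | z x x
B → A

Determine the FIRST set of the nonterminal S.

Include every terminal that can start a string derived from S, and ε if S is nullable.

We compute FIRST(S) using the standard algorithm.
FIRST(A) = {y, z}
FIRST(B) = {y, z}
FIRST(S) = {y, z}
Therefore, FIRST(S) = {y, z}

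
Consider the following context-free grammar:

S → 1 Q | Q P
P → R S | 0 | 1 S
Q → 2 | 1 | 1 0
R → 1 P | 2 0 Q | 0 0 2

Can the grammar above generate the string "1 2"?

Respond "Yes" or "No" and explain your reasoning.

Yes - a valid derivation exists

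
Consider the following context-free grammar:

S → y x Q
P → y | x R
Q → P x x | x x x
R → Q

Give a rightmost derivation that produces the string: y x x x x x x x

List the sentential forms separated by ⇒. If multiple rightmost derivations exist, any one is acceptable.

S ⇒ y x Q ⇒ y x P x x ⇒ y x x R x x ⇒ y x x Q x x ⇒ y x x x x x x x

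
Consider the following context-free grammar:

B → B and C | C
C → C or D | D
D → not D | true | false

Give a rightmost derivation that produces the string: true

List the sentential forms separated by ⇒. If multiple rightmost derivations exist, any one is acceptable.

B ⇒ C ⇒ D ⇒ true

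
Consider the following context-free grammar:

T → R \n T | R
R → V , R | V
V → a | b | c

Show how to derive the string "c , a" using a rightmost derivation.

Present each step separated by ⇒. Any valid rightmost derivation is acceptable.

T ⇒ R ⇒ V , R ⇒ V , V ⇒ V , a ⇒ c , a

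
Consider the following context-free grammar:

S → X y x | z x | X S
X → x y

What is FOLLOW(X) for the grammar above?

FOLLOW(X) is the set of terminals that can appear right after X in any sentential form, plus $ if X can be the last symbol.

We compute FOLLOW(X) using the standard algorithm.
FOLLOW(S) starts with {$}.
FIRST(S) = {x, z}
FIRST(X) = {x}
FOLLOW(S) = {$}
FOLLOW(X) = {x, y, z}
Therefore, FOLLOW(X) = {x, y, z}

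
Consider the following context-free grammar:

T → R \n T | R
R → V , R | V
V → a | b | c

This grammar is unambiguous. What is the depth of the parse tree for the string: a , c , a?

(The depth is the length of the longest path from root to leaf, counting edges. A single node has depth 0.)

5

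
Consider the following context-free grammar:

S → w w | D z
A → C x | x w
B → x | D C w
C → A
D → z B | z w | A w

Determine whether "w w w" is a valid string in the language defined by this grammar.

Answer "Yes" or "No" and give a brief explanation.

No - no valid derivation exists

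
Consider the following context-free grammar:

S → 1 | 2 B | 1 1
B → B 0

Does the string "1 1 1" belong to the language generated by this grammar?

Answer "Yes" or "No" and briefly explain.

No - no valid derivation exists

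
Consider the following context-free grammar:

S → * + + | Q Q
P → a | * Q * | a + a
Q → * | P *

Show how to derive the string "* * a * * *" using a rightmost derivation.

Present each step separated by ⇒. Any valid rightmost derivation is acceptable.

S ⇒ Q Q ⇒ Q P * ⇒ Q * Q * * ⇒ Q * P * * * ⇒ Q * a * * * ⇒ * * a * * *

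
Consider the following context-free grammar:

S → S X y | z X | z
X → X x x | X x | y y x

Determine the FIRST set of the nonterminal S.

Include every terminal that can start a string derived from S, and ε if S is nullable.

We compute FIRST(S) using the standard algorithm.
FIRST(S) = {z}
FIRST(X) = {y}
Therefore, FIRST(S) = {z}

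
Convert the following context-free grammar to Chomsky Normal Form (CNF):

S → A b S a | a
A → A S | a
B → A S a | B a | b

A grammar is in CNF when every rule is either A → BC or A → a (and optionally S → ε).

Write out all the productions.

TB → b; TA → a; S → a; A → a; B → b; S → A X0; X0 → TB X1; X1 → S TA; A → A S; B → A X2; X2 → S TA; B → B TA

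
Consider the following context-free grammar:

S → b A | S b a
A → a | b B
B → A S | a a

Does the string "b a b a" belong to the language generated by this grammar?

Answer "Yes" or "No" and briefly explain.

Yes - a valid derivation exists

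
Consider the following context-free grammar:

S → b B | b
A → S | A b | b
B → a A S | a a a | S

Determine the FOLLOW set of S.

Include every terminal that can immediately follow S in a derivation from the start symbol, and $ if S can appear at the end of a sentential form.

We compute FOLLOW(S) using the standard algorithm.
FOLLOW(S) starts with {$}.
FIRST(A) = {b}
FIRST(B) = {a, b}
FIRST(S) = {b}
FOLLOW(A) = {b}
FOLLOW(B) = {$, b}
FOLLOW(S) = {$, b}
Therefore, FOLLOW(S) = {$, b}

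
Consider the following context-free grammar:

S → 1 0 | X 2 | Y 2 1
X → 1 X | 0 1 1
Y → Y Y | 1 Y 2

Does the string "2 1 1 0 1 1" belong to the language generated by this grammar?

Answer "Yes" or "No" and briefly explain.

No - no valid derivation exists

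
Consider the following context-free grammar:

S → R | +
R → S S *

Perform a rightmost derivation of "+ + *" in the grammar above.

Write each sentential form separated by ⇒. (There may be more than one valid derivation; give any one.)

S ⇒ R ⇒ S S * ⇒ S + * ⇒ + + *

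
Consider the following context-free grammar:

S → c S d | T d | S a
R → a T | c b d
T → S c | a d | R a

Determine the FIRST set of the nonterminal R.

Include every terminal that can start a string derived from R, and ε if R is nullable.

We compute FIRST(R) using the standard algorithm.
FIRST(R) = {a, c}
FIRST(S) = {a, c}
FIRST(T) = {a, c}
Therefore, FIRST(R) = {a, c}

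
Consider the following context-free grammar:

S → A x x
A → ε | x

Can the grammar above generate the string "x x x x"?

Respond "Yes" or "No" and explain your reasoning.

No - no valid derivation exists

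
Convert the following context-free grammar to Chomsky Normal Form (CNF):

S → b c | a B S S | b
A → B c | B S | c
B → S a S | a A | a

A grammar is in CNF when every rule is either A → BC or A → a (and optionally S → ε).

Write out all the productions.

TB → b; TC → c; TA → a; S → b; A → c; B → a; S → TB TC; S → TA X0; X0 → B X1; X1 → S S; A → B TC; A → B S; B → S X2; X2 → TA S; B → TA A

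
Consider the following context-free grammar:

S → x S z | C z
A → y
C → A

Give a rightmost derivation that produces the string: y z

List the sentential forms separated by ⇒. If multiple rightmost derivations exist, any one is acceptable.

S ⇒ C z ⇒ A z ⇒ y z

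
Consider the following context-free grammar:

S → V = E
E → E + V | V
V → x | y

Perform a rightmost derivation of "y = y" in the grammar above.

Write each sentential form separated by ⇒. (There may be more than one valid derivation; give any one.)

S ⇒ V = E ⇒ V = V ⇒ V = y ⇒ y = y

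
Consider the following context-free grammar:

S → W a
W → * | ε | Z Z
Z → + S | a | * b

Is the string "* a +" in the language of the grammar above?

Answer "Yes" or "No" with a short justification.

No - no valid derivation exists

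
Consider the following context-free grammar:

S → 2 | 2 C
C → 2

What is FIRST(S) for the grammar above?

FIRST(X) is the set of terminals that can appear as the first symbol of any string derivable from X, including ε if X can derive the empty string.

We compute FIRST(S) using the standard algorithm.
FIRST(C) = {2}
FIRST(S) = {2}
Therefore, FIRST(S) = {2}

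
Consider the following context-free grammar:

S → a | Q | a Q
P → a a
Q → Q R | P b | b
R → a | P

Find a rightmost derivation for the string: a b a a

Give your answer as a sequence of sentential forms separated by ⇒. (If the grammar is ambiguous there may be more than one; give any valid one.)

S ⇒ a Q ⇒ a Q R ⇒ a Q P ⇒ a Q a a ⇒ a b a a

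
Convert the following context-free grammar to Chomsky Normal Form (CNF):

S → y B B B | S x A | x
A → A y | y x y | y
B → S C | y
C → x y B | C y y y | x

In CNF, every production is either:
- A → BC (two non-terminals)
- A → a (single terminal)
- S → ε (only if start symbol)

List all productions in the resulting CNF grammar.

TY → y; TX → x; S → x; A → y; B → y; C → x; S → TY X0; X0 → B X1; X1 → B B; S → S X2; X2 → TX A; A → A TY; A → TY X3; X3 → TX TY; B → S C; C → TX X4; X4 → TY B; C → C X5; X5 → TY X6; X6 → TY TY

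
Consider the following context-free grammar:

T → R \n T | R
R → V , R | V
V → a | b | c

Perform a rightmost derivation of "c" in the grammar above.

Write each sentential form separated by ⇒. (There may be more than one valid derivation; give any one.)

T ⇒ R ⇒ V ⇒ c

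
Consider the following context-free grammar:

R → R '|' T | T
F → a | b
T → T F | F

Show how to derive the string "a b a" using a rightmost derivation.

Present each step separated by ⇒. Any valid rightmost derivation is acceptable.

R ⇒ T ⇒ T F ⇒ T a ⇒ T F a ⇒ T b a ⇒ F b a ⇒ a b a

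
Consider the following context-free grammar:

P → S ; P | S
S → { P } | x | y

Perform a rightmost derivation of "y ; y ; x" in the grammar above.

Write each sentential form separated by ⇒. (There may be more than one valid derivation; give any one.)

P ⇒ S ; P ⇒ S ; S ; P ⇒ S ; S ; S ⇒ S ; S ; x ⇒ S ; y ; x ⇒ y ; y ; x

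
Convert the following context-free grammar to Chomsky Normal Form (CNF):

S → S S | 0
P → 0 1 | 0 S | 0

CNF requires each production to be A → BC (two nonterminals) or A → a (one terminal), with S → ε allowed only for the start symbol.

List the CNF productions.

S → 0; T0 → 0; T1 → 1; P → 0; S → S S; P → T0 T1; P → T0 S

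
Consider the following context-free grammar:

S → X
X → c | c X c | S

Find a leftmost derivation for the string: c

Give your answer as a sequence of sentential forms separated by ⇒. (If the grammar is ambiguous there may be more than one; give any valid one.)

S ⇒ X ⇒ S ⇒ X ⇒ c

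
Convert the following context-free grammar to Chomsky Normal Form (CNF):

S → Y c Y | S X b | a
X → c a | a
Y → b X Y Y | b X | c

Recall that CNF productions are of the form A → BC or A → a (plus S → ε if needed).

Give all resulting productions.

TC → c; TB → b; S → a; TA → a; X → a; Y → c; S → Y X0; X0 → TC Y; S → S X1; X1 → X TB; X → TC TA; Y → TB X2; X2 → X X3; X3 → Y Y; Y → TB X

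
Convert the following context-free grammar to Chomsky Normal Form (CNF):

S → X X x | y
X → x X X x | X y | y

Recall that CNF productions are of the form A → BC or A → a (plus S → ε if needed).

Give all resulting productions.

TX → x; S → y; TY → y; X → y; S → X X0; X0 → X TX; X → TX X1; X1 → X X2; X2 → X TX; X → X TY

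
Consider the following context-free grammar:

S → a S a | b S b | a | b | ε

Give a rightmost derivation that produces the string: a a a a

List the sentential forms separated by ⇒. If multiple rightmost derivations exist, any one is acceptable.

S ⇒ a S a ⇒ a a S a a ⇒ a a a a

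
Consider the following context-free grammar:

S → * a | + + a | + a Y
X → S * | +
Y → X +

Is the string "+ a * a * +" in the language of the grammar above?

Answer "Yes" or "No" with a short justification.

Yes - a valid derivation exists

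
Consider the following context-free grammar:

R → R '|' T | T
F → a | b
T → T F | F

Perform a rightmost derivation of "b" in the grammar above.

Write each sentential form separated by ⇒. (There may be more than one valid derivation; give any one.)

R ⇒ T ⇒ F ⇒ b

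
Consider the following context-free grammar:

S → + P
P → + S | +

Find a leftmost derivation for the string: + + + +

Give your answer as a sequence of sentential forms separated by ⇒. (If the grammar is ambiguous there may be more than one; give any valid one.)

S ⇒ + P ⇒ + + S ⇒ + + + P ⇒ + + + +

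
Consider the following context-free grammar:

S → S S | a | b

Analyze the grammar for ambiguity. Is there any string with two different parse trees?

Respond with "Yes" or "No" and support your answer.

Yes - the string 'a b b a b' has two distinct parse trees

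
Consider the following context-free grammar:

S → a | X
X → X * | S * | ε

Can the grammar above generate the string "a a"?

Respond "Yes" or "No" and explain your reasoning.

No - no valid derivation exists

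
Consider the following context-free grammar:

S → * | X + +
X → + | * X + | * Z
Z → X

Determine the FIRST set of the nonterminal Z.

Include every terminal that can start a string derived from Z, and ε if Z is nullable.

We compute FIRST(Z) using the standard algorithm.
FIRST(S) = {*, +}
FIRST(X) = {*, +}
FIRST(Z) = {*, +}
Therefore, FIRST(Z) = {*, +}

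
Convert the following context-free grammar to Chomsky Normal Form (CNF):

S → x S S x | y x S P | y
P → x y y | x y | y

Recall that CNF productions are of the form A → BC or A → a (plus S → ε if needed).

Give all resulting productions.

TX → x; TY → y; S → y; P → y; S → TX X0; X0 → S X1; X1 → S TX; S → TY X2; X2 → TX X3; X3 → S P; P → TX X4; X4 → TY TY; P → TX TY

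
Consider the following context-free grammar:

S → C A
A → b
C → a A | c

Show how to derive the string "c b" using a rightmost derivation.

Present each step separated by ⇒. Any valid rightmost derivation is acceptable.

S ⇒ C A ⇒ C b ⇒ c b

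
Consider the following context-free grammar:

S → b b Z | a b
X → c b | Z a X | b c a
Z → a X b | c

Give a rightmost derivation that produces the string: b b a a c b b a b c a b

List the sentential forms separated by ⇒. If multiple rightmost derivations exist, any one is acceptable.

S ⇒ b b Z ⇒ b b a X b ⇒ b b a Z a X b ⇒ b b a Z a b c a b ⇒ b b a a X b a b c a b ⇒ b b a a c b b a b c a b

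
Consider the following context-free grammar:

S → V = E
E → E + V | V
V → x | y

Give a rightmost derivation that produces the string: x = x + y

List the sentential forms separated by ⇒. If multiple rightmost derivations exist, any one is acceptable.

S ⇒ V = E ⇒ V = E + V ⇒ V = E + y ⇒ V = V + y ⇒ V = x + y ⇒ x = x + y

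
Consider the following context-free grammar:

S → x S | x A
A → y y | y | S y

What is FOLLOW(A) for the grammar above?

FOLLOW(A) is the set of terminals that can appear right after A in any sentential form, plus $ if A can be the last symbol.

We compute FOLLOW(A) using the standard algorithm.
FOLLOW(S) starts with {$}.
FIRST(A) = {x, y}
FIRST(S) = {x}
FOLLOW(A) = {$, y}
FOLLOW(S) = {$, y}
Therefore, FOLLOW(A) = {$, y}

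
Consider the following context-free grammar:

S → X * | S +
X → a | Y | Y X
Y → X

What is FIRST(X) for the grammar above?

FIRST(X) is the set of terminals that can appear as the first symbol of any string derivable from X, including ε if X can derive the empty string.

We compute FIRST(X) using the standard algorithm.
FIRST(S) = {a}
FIRST(X) = {a}
FIRST(Y) = {a}
Therefore, FIRST(X) = {a}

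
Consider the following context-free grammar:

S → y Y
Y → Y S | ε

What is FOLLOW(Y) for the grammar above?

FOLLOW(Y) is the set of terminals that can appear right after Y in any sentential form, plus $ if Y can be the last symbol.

We compute FOLLOW(Y) using the standard algorithm.
FOLLOW(S) starts with {$}.
FIRST(S) = {y}
FIRST(Y) = {y, ε}
FOLLOW(S) = {$, y}
FOLLOW(Y) = {$, y}
Therefore, FOLLOW(Y) = {$, y}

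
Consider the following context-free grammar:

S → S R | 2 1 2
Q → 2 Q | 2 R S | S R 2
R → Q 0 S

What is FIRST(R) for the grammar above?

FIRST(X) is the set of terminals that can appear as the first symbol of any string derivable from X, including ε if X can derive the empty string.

We compute FIRST(R) using the standard algorithm.
FIRST(Q) = {2}
FIRST(R) = {2}
FIRST(S) = {2}
Therefore, FIRST(R) = {2}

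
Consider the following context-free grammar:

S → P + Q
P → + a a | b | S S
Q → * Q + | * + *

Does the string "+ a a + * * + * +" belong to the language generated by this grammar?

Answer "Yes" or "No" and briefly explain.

Yes - a valid derivation exists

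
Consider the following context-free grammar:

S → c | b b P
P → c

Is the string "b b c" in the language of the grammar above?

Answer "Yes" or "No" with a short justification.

Yes - a valid derivation exists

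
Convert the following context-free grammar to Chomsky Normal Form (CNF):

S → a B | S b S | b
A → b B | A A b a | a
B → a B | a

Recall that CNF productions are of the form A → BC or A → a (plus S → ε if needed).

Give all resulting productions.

TA → a; TB → b; S → b; A → a; B → a; S → TA B; S → S X0; X0 → TB S; A → TB B; A → A X1; X1 → A X2; X2 → TB TA; B → TA B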